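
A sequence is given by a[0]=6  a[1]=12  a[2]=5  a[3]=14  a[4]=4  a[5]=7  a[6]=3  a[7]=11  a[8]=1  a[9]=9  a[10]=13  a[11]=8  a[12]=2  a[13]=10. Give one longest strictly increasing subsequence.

Patience tails give the LIS length; then backtrack through the dp parents:
6 → extends → [6]
12 → extends → [6, 12]
5 → replaces 6 → [5, 12]
14 → extends → [5, 12, 14]
4 → replaces 5 → [4, 12, 14]
7 → replaces 12 → [4, 7, 14]
3 → replaces 4 → [3, 7, 14]
11 → replaces 14 → [3, 7, 11]
1 → replaces 3 → [1, 7, 11]
9 → replaces 11 → [1, 7, 9]
13 → extends → [1, 7, 9, 13]
8 → replaces 9 → [1, 7, 8, 13]
2 → replaces 7 → [1, 2, 8, 13]
10 → replaces 13 → [1, 2, 8, 10]
Length 4; one witness is 6, 7, 11, 13.

6, 7, 11, 13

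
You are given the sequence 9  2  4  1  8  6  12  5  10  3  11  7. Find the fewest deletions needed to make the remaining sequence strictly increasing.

Fewest deletions = n − (longest strictly increasing subsequence).
i:      1  2  3  4  5  6  7  8  9 10 11 12
a[i]:   9  2  4  1  8  6 12  5 10  3 11  7
dp:     1  1  2  1  3  3  4  3  4  2  5  4
max dp = 5, so deletions = 12 − 5 = 7.

7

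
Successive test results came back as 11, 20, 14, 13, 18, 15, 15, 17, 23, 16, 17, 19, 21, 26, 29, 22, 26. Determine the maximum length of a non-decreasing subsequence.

10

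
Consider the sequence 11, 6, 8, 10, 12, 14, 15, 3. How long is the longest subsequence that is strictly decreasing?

Let dp[i] be the longest strictly decreasing subsequence ending at i:
i:      1  2  3  4  5  6  7  8
a[i]:  11  6  8 10 12 14 15  3
dp:     1  2  2  2  1  1  1  3
Maximum is 3.

3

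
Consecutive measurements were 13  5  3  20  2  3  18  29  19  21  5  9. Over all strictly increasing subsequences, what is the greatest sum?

71

Let S[i] be the best sum of a strictly increasing subsequence ending at i:
i:      1  2  3  4  5  6  7  8  9 10 11 12
a[i]:  13  5  3 20  2  3 18 29 19 21  5  9
S:     13  5  3 33  2  5 31 62 50 71 10 19
Maximum is 71 (e.g. 13 + 18 + 19 + 21).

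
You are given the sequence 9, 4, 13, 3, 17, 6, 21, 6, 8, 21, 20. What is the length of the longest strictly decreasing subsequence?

3

Negate each value so 'decreasing' becomes 'increasing', then run patience tails on the negated sequence:
-9 → extends → [-9]
-4 → extends → [-9, -4]
-13 → replaces -9 → [-13, -4]
-3 → extends → [-13, -4, -3]
-17 → replaces -13 → [-17, -4, -3]
-6 → replaces -4 → [-17, -6, -3]
-21 → replaces -17 → [-21, -6, -3]
-6 → already a tail → [-21, -6, -3]
-8 → replaces -6 → [-21, -8, -3]
-21 → already a tail → [-21, -8, -3]
-20 → replaces -8 → [-21, -20, -3]
Three tails, so the longest strictly decreasing subsequence of the original has length 3.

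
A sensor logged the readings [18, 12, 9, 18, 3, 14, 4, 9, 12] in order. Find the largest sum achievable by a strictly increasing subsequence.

Let S[i] be the best sum of a strictly increasing subsequence ending at i:
i:      1  2  3  4  5  6  7  8  9
a[i]:  18 12  9 18  3 14  4  9 12
S:     18 12  9 30  3 26  7 16 28
Maximum is 30 (e.g. 12 + 18).

30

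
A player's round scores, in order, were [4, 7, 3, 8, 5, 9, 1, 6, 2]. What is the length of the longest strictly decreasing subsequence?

3

Let dp[i] be the longest strictly decreasing subsequence ending at i:
i:     1 2 3 4 5 6 7 8 9
a[i]:  4 7 3 8 5 9 1 6 2
dp:    1 1 2 1 2 1 3 2 3
Maximum is 3.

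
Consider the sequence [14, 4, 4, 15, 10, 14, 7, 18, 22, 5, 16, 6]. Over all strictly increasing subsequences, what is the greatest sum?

69

Let S[i] be the best sum of a strictly increasing subsequence ending at i:
i:      1  2  3  4  5  6  7  8  9 10 11 12
a[i]:  14  4  4 15 10 14  7 18 22  5 16  6
S:     14  4  4 29 14 28 11 47 69  9 45 15
Maximum is 69 (e.g. 14 + 15 + 18 + 22).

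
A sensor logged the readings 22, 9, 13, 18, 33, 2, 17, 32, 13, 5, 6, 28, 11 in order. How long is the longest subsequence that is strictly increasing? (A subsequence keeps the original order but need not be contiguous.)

4

Let dp[i] be the length of the longest such subsequence ending at index i:
i:      1  2  3  4  5  6  7  8  9 10 11 12 13
a[i]:  22  9 13 18 33  2 17 32 13  5  6 28 11
dp:     1  1  2  3  4  1  3  4  2  2  3  4  4
Maximum dp value is 4.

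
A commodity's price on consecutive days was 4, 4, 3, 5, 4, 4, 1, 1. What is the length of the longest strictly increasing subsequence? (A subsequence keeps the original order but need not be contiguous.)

2

Track the smallest tail for each achievable length (strict):
4 → extends → [4]
4 → already a tail → [4]
3 → replaces 4 → [3]
5 → extends → [3, 5]
4 → replaces 5 → [3, 4]
4 → already a tail → [3, 4]
1 → replaces 3 → [1, 4]
1 → already a tail → [1, 4]
Two tails, so the longest strictly increasing subsequence has length 2 (e.g. 4, 5).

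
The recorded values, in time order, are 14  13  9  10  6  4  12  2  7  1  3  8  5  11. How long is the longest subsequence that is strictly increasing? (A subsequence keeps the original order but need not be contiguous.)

4

Track the smallest tail for each achievable length (strict):
14 → extends → [14]
13 → replaces 14 → [13]
9 → replaces 13 → [9]
10 → extends → [9, 10]
6 → replaces 9 → [6, 10]
4 → replaces 6 → [4, 10]
12 → extends → [4, 10, 12]
2 → replaces 4 → [2, 10, 12]
7 → replaces 10 → [2, 7, 12]
1 → replaces 2 → [1, 7, 12]
3 → replaces 7 → [1, 3, 12]
8 → replaces 12 → [1, 3, 8]
5 → replaces 8 → [1, 3, 5]
11 → extends → [1, 3, 5, 11]
Four tails, so the longest strictly increasing subsequence has length 4 (e.g. 6, 7, 8, 11).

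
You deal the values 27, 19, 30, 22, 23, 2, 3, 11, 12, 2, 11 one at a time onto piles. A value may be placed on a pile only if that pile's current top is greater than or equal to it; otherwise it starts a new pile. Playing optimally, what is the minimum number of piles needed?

4

The minimum number of non-increasing subsequences covering a sequence equals the length of its longest strictly increasing subsequence.
LIS length is 4 (e.g. 2, 3, 11, 12), so 4 piles are needed.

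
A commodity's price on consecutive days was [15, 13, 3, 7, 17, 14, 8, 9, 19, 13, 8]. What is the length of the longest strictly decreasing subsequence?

4

Let dp[i] be the longest strictly decreasing subsequence ending at i:
i:      1  2  3  4  5  6  7  8  9 10 11
a[i]:  15 13  3  7 17 14  8  9 19 13  8
dp:     1  2  3  3  1  2  3  3  1  3  4
Maximum is 4.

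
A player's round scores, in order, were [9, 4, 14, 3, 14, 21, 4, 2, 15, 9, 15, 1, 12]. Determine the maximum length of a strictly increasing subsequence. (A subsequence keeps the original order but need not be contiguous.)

4

Let dp[i] be the length of the longest such subsequence ending at index i:
i:      1  2  3  4  5  6  7  8  9 10 11 12 13
a[i]:   9  4 14  3 14 21  4  2 15  9 15  1 12
dp:     1  1  2  1  2  3  2  1  3  3  4  1  4
Maximum dp value is 4.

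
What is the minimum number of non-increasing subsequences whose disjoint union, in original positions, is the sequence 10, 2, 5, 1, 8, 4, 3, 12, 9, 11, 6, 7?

5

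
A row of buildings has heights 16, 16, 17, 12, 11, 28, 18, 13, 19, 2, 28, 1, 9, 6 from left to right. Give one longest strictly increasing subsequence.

16, 17, 18, 19, 28

Patience tails give the LIS length; then backtrack through the dp parents:
16 → extends → [16]
16 → already a tail → [16]
17 → extends → [16, 17]
12 → replaces 16 → [12, 17]
11 → replaces 12 → [11, 17]
28 → extends → [11, 17, 28]
18 → replaces 28 → [11, 17, 18]
13 → replaces 17 → [11, 13, 18]
19 → extends → [11, 13, 18, 19]
2 → replaces 11 → [2, 13, 18, 19]
28 → extends → [2, 13, 18, 19, 28]
1 → replaces 2 → [1, 13, 18, 19, 28]
9 → replaces 13 → [1, 9, 18, 19, 28]
6 → replaces 9 → [1, 6, 18, 19, 28]
Length 5; one witness is 16, 17, 18, 19, 28.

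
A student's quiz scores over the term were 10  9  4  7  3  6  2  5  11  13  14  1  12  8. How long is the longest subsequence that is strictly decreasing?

6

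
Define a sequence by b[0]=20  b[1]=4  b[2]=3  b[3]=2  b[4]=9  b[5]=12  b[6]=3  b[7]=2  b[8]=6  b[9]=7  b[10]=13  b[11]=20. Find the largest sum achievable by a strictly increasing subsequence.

Let S[i] be the best sum of a strictly increasing subsequence ending at i:
i:      0  1  2  3  4  5  6  7  8  9 10 11
b[i]:  20  4  3  2  9 12  3  2  6  7 13 20
S:     20  4  3  2 13 25  5  2 11 18 38 58
Maximum is 58 (e.g. 4 + 9 + 12 + 13 + 20).

58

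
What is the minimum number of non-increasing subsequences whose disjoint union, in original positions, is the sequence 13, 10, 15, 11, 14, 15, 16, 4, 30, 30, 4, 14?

6

Place each on the leftmost legal pile:
13 → new pile 1 (tops now [13])
10 → pile 1 (tops now [10])
15 → new pile 2 (tops now [10, 15])
11 → pile 2 (tops now [10, 11])
14 → new pile 3 (tops now [10, 11, 14])
15 → new pile 4 (tops now [10, 11, 14, 15])
16 → new pile 5 (tops now [10, 11, 14, 15, 16])
4 → pile 1 (tops now [4, 11, 14, 15, 16])
30 → new pile 6 (tops now [4, 11, 14, 15, 16, 30])
30 → pile 6 (tops now [4, 11, 14, 15, 16, 30])
4 → pile 1 (tops now [4, 11, 14, 15, 16, 30])
14 → pile 3 (tops now [4, 11, 14, 15, 16, 30])
Six piles.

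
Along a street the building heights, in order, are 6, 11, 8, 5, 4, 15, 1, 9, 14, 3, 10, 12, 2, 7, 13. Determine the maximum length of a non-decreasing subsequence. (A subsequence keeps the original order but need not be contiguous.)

Let dp[i] be the length of the longest such subsequence ending at index i:
i:      1  2  3  4  5  6  7  8  9 10 11 12 13 14 15
a[i]:   6 11  8  5  4 15  1  9 14  3 10 12  2  7 13
dp:     1  2  2  1  1  3  1  3  4  2  4  5  2  3  6
Maximum dp value is 6.

6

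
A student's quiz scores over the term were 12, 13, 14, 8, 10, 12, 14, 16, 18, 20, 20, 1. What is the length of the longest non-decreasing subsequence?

8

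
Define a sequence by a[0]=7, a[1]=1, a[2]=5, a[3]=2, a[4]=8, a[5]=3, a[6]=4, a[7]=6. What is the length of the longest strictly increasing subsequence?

Let dp[i] be the length of the longest such subsequence ending at index i:
i:     0 1 2 3 4 5 6 7
a[i]:  7 1 5 2 8 3 4 6
dp:    1 1 2 2 3 3 4 5
Maximum dp value is 5.

5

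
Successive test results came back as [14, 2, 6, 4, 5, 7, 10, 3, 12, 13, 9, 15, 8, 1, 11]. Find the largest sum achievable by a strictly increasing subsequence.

68

Let S[i] be the best sum of a strictly increasing subsequence ending at i:
i:      1  2  3  4  5  6  7  8  9 10 11 12 13 14 15
a[i]:  14  2  6  4  5  7 10  3 12 13  9 15  8  1 11
S:     14  2  8  6 11 18 28  5 40 53 27 68 26  1 39
Maximum is 68 (e.g. 2 + 4 + 5 + 7 + 10 + 12 + 13 + 15).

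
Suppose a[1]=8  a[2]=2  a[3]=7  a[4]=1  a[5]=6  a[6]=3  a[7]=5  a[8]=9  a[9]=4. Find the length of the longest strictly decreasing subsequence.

Let dp[i] be the longest strictly decreasing subsequence ending at i:
i:     1 2 3 4 5 6 7 8 9
a[i]:  8 2 7 1 6 3 5 9 4
dp:    1 2 2 3 3 4 4 1 5
Maximum is 5.

5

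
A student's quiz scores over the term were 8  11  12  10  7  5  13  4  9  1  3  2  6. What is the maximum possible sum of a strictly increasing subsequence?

44

Let S[i] be the best sum of a strictly increasing subsequence ending at i:
i:      1  2  3  4  5  6  7  8  9 10 11 12 13
a[i]:   8 11 12 10  7  5 13  4  9  1  3  2  6
S:      8 19 31 18  7  5 44  4 17  1  4  3 11
Maximum is 44 (e.g. 8 + 11 + 12 + 13).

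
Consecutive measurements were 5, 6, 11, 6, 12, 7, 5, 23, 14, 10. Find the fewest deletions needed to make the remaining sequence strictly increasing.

Fewest deletions = n − (longest strictly increasing subsequence).
Patience tails:
5 → extends → [5]
6 → extends → [5, 6]
11 → extends → [5, 6, 11]
6 → already a tail → [5, 6, 11]
12 → extends → [5, 6, 11, 12]
7 → replaces 11 → [5, 6, 7, 12]
5 → already a tail → [5, 6, 7, 12]
23 → extends → [5, 6, 7, 12, 23]
14 → replaces 23 → [5, 6, 7, 12, 14]
10 → replaces 12 → [5, 6, 7, 10, 14]
Longest strictly increasing subsequence has length 5, so deletions = 10 − 5 = 5.

5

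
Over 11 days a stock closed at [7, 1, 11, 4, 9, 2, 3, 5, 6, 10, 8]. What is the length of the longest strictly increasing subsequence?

Let dp[i] be the length of the longest such subsequence ending at index i:
i:      1  2  3  4  5  6  7  8  9 10 11
a[i]:   7  1 11  4  9  2  3  5  6 10  8
dp:     1  1  2  2  3  2  3  4  5  6  6
Maximum dp value is 6.

6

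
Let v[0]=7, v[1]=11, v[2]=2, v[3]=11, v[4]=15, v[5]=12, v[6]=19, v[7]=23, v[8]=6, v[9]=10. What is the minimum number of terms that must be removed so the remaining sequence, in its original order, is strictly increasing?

Fewest deletions = n − (longest strictly increasing subsequence).
Patience tails:
7 → extends → [7]
11 → extends → [7, 11]
2 → replaces 7 → [2, 11]
11 → already a tail → [2, 11]
15 → extends → [2, 11, 15]
12 → replaces 15 → [2, 11, 12]
19 → extends → [2, 11, 12, 19]
23 → extends → [2, 11, 12, 19, 23]
6 → replaces 11 → [2, 6, 12, 19, 23]
10 → replaces 12 → [2, 6, 10, 19, 23]
Longest strictly increasing subsequence has length 5, so deletions = 10 − 5 = 5.

5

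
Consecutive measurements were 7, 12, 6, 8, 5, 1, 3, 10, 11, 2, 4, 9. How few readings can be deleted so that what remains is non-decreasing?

8

Fewest deletions = n − (longest non-decreasing subsequence).
i:      1  2  3  4  5  6  7  8  9 10 11 12
a[i]:   7 12  6  8  5  1  3 10 11  2  4  9
dp:     1  2  1  2  1  1  2  3  4  2  3  4
max dp = 4, so deletions = 12 − 4 = 8.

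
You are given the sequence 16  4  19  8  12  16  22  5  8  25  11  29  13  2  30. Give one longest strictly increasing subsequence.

4, 8, 12, 16, 22, 25, 29, 30

Patience tails give the LIS length; then backtrack through the dp parents:
16 → extends → [16]
4 → replaces 16 → [4]
19 → extends → [4, 19]
8 → replaces 19 → [4, 8]
12 → extends → [4, 8, 12]
16 → extends → [4, 8, 12, 16]
22 → extends → [4, 8, 12, 16, 22]
5 → replaces 8 → [4, 5, 12, 16, 22]
8 → replaces 12 → [4, 5, 8, 16, 22]
25 → extends → [4, 5, 8, 16, 22, 25]
11 → replaces 16 → [4, 5, 8, 11, 22, 25]
29 → extends → [4, 5, 8, 11, 22, 25, 29]
13 → replaces 22 → [4, 5, 8, 11, 13, 25, 29]
2 → replaces 4 → [2, 5, 8, 11, 13, 25, 29]
30 → extends → [2, 5, 8, 11, 13, 25, 29, 30]
Length 8; one witness is 4, 8, 12, 16, 22, 25, 29, 30.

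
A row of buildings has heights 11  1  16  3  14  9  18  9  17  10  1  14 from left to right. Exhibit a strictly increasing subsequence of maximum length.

Patience tails give the LIS length; then backtrack through the dp parents:
11 → extends → [11]
1 → replaces 11 → [1]
16 → extends → [1, 16]
3 → replaces 16 → [1, 3]
14 → extends → [1, 3, 14]
9 → replaces 14 → [1, 3, 9]
18 → extends → [1, 3, 9, 18]
9 → already a tail → [1, 3, 9, 18]
17 → replaces 18 → [1, 3, 9, 17]
10 → replaces 17 → [1, 3, 9, 10]
1 → already a tail → [1, 3, 9, 10]
14 → extends → [1, 3, 9, 10, 14]
Length 5; one witness is 1, 3, 9, 10, 14.

1, 3, 9, 10, 14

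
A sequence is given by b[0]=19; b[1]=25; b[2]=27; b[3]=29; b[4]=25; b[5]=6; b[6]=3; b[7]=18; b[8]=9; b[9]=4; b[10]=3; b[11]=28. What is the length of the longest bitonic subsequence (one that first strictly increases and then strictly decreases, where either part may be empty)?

9

inc[i] = longest strictly increasing subsequence ending at i; dec[i] = longest strictly decreasing subsequence starting at i:
i:      0  1  2  3  4  5  6  7  8  9 10 11
b[i]:  19 25 27 29 25  6  3 18  9  4  3 28
inc:    1  2  3  4  2  1  1  2  2  2  1  4
dec:    5  5  6  6  5  3  1  4  3  2  1  1
Best peak at i=3 (value 29): inc=4, dec=6, length 4+6−1 = 9.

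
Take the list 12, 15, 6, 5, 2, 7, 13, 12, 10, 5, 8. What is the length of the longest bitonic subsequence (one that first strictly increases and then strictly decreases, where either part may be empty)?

6

inc[i] = longest strictly increasing subsequence ending at i; dec[i] = longest strictly decreasing subsequence starting at i:
i:      1  2  3  4  5  6  7  8  9 10 11
a[i]:  12 15  6  5  2  7 13 12 10  5  8
inc:    1  2  1  1  1  2  3  3  3  2  3
dec:    4  5  3  2  1  2  4  3  2  1  1
Best peak at i=2 (value 15): inc=2, dec=5, length 2+5−1 = 6.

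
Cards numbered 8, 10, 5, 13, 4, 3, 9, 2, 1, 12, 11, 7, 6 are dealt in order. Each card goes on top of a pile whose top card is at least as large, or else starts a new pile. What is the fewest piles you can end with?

3

The minimum number of non-increasing subsequences covering a sequence equals the length of its longest strictly increasing subsequence.
LIS length is 3 (e.g. 8, 10, 13), so 3 piles are needed.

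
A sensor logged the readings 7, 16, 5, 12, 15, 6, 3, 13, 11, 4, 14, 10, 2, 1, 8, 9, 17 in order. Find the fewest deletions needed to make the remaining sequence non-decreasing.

12

Fewest deletions = n − (longest non-decreasing subsequence).
Patience tails:
7 → extends → [7]
16 → extends → [7, 16]
5 → replaces 7 → [5, 16]
12 → replaces 16 → [5, 12]
15 → extends → [5, 12, 15]
6 → replaces 12 → [5, 6, 15]
3 → replaces 5 → [3, 6, 15]
13 → replaces 15 → [3, 6, 13]
11 → replaces 13 → [3, 6, 11]
4 → replaces 6 → [3, 4, 11]
14 → extends → [3, 4, 11, 14]
10 → replaces 11 → [3, 4, 10, 14]
2 → replaces 3 → [2, 4, 10, 14]
1 → replaces 2 → [1, 4, 10, 14]
8 → replaces 10 → [1, 4, 8, 14]
9 → replaces 14 → [1, 4, 8, 9]
17 → extends → [1, 4, 8, 9, 17]
Longest non-decreasing subsequence has length 5, so deletions = 17 − 5 = 12.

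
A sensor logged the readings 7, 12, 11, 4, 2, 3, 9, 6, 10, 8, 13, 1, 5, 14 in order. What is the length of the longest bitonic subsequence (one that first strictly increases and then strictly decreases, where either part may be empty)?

inc[i] = longest strictly increasing subsequence ending at i; dec[i] = longest strictly decreasing subsequence starting at i:
i:      1  2  3  4  5  6  7  8  9 10 11 12 13 14
a[i]:   7 12 11  4  2  3  9  6 10  8 13  1  5 14
inc:    1  2  2  1  1  2  3  3  4  4  5  1  3  6
dec:    4  5  4  3  2  2  3  2  3  2  2  1  1  1
Best peak at i=2 (value 12): inc=2, dec=5, length 2+5−1 = 6.

6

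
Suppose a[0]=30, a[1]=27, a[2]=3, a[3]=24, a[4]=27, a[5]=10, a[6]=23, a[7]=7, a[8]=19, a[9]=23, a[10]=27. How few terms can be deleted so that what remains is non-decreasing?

6

Fewest deletions = n − (longest non-decreasing subsequence).
i:      0  1  2  3  4  5  6  7  8  9 10
a[i]:  30 27  3 24 27 10 23  7 19 23 27
dp:     1  1  1  2  3  2  3  2  3  4  5
max dp = 5, so deletions = 11 − 5 = 6.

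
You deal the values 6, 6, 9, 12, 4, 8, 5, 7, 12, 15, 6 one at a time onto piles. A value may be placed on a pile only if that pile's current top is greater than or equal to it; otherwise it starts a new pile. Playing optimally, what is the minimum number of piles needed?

The minimum number of non-increasing subsequences covering a sequence equals the length of its longest strictly increasing subsequence.
LIS length is 5 (e.g. 4, 5, 7, 12, 15), so 5 piles are needed.

5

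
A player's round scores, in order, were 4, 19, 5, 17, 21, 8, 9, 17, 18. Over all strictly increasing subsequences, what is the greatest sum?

61

Let S[i] be the best sum of a strictly increasing subsequence ending at i:
i:      1  2  3  4  5  6  7  8  9
a[i]:   4 19  5 17 21  8  9 17 18
S:      4 23  9 26 47 17 26 43 61
Maximum is 61 (e.g. 4 + 5 + 8 + 9 + 17 + 18).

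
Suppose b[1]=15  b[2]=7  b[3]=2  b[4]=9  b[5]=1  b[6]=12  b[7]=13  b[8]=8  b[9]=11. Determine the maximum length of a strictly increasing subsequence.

Let dp[i] be the length of the longest such subsequence ending at index i:
i:      1  2  3  4  5  6  7  8  9
b[i]:  15  7  2  9  1 12 13  8 11
dp:     1  1  1  2  1  3  4  2  3
Maximum dp value is 4.

4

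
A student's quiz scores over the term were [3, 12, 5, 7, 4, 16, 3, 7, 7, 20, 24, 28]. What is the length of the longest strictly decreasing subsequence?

Negate each value so 'decreasing' becomes 'increasing', then run patience tails on the negated sequence:
-3 → extends → [-3]
-12 → replaces -3 → [-12]
-5 → extends → [-12, -5]
-7 → replaces -5 → [-12, -7]
-4 → extends → [-12, -7, -4]
-16 → replaces -12 → [-16, -7, -4]
-3 → extends → [-16, -7, -4, -3]
-7 → already a tail → [-16, -7, -4, -3]
-7 → already a tail → [-16, -7, -4, -3]
-20 → replaces -16 → [-20, -7, -4, -3]
-24 → replaces -20 → [-24, -7, -4, -3]
-28 → replaces -24 → [-28, -7, -4, -3]
Four tails, so the longest strictly decreasing subsequence of the original has length 4.

4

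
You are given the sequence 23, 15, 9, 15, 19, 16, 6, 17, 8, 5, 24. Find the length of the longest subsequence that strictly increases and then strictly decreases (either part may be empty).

inc[i] = longest strictly increasing subsequence ending at i; dec[i] = longest strictly decreasing subsequence starting at i:
i:      1  2  3  4  5  6  7  8  9 10 11
a[i]:  23 15  9 15 19 16  6 17  8  5 24
inc:    1  1  1  2  3  3  1  4  2  1  5
dec:    5  4  3  3  4  3  2  3  2  1  1
Best peak at i=5 (value 19): inc=3, dec=4, length 3+4−1 = 6.

6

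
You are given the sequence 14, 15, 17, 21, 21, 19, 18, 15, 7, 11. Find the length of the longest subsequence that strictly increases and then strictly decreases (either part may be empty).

inc[i] = longest strictly increasing subsequence ending at i; dec[i] = longest strictly decreasing subsequence starting at i:
i:      1  2  3  4  5  6  7  8  9 10
a[i]:  14 15 17 21 21 19 18 15  7 11
inc:    1  2  3  4  4  4  4  2  1  2
dec:    2  2  3  5  5  4  3  2  1  1
Best peak at i=4 (value 21): inc=4, dec=5, length 4+5−1 = 8.

8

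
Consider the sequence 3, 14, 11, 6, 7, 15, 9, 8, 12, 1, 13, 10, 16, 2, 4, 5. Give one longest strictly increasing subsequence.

Patience tails give the LIS length; then backtrack through the dp parents:
3 → extends → [3]
14 → extends → [3, 14]
11 → replaces 14 → [3, 11]
6 → replaces 11 → [3, 6]
7 → extends → [3, 6, 7]
15 → extends → [3, 6, 7, 15]
9 → replaces 15 → [3, 6, 7, 9]
8 → replaces 9 → [3, 6, 7, 8]
12 → extends → [3, 6, 7, 8, 12]
1 → replaces 3 → [1, 6, 7, 8, 12]
13 → extends → [1, 6, 7, 8, 12, 13]
10 → replaces 12 → [1, 6, 7, 8, 10, 13]
16 → extends → [1, 6, 7, 8, 10, 13, 16]
2 → replaces 6 → [1, 2, 7, 8, 10, 13, 16]
4 → replaces 7 → [1, 2, 4, 8, 10, 13, 16]
5 → replaces 8 → [1, 2, 4, 5, 10, 13, 16]
Length 7; one witness is 3, 6, 7, 9, 12, 13, 16.

3, 6, 7, 9, 12, 13, 16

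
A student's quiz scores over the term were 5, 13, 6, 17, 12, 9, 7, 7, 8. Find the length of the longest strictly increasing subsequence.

Let dp[i] be the length of the longest such subsequence ending at index i:
i:      1  2  3  4  5  6  7  8  9
a[i]:   5 13  6 17 12  9  7  7  8
dp:     1  2  2  3  3  3  3  3  4
Maximum dp value is 4.

4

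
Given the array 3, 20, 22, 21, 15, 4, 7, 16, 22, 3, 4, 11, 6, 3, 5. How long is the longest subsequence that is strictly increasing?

5

Track the smallest tail for each achievable length (strict):
3 → extends → [3]
20 → extends → [3, 20]
22 → extends → [3, 20, 22]
21 → replaces 22 → [3, 20, 21]
15 → replaces 20 → [3, 15, 21]
4 → replaces 15 → [3, 4, 21]
7 → replaces 21 → [3, 4, 7]
16 → extends → [3, 4, 7, 16]
22 → extends → [3, 4, 7, 16, 22]
3 → already a tail → [3, 4, 7, 16, 22]
4 → already a tail → [3, 4, 7, 16, 22]
11 → replaces 16 → [3, 4, 7, 11, 22]
6 → replaces 7 → [3, 4, 6, 11, 22]
3 → already a tail → [3, 4, 6, 11, 22]
5 → replaces 6 → [3, 4, 5, 11, 22]
Five tails, so the longest strictly increasing subsequence has length 5 (e.g. 3, 4, 7, 16, 22).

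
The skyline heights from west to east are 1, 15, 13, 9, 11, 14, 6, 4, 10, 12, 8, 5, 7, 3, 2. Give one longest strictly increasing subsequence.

Patience tails give the LIS length; then backtrack through the dp parents:
1 → extends → [1]
15 → extends → [1, 15]
13 → replaces 15 → [1, 13]
9 → replaces 13 → [1, 9]
11 → extends → [1, 9, 11]
14 → extends → [1, 9, 11, 14]
6 → replaces 9 → [1, 6, 11, 14]
4 → replaces 6 → [1, 4, 11, 14]
10 → replaces 11 → [1, 4, 10, 14]
12 → replaces 14 → [1, 4, 10, 12]
8 → replaces 10 → [1, 4, 8, 12]
5 → replaces 8 → [1, 4, 5, 12]
7 → replaces 12 → [1, 4, 5, 7]
3 → replaces 4 → [1, 3, 5, 7]
2 → replaces 3 → [1, 2, 5, 7]
Length 4; one witness is 1, 9, 11, 14.

1, 9, 11, 14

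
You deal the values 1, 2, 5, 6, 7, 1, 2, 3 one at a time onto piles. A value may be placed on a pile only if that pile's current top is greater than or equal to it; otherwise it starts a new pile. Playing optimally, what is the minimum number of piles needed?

5

The minimum number of non-increasing subsequences covering a sequence equals the length of its longest strictly increasing subsequence.
LIS length is 5 (e.g. 1, 2, 5, 6, 7), so 5 piles are needed.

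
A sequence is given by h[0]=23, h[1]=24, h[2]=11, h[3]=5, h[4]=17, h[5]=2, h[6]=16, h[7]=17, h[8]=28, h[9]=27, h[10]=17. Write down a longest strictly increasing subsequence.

Patience tails give the LIS length; then backtrack through the dp parents:
23 → extends → [23]
24 → extends → [23, 24]
11 → replaces 23 → [11, 24]
5 → replaces 11 → [5, 24]
17 → replaces 24 → [5, 17]
2 → replaces 5 → [2, 17]
16 → replaces 17 → [2, 16]
17 → extends → [2, 16, 17]
28 → extends → [2, 16, 17, 28]
27 → replaces 28 → [2, 16, 17, 27]
17 → already a tail → [2, 16, 17, 27]
Length 4; one witness is 11, 16, 17, 28.

11, 16, 17, 28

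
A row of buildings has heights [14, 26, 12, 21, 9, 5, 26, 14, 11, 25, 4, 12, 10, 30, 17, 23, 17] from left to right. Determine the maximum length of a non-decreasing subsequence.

Track the smallest tail for each achievable length (allowing ties):
14 → extends → [14]
26 → extends → [14, 26]
12 → replaces 14 → [12, 26]
21 → replaces 26 → [12, 21]
9 → replaces 12 → [9, 21]
5 → replaces 9 → [5, 21]
26 → extends → [5, 21, 26]
14 → replaces 21 → [5, 14, 26]
11 → replaces 14 → [5, 11, 26]
25 → replaces 26 → [5, 11, 25]
4 → replaces 5 → [4, 11, 25]
12 → replaces 25 → [4, 11, 12]
10 → replaces 11 → [4, 10, 12]
30 → extends → [4, 10, 12, 30]
17 → replaces 30 → [4, 10, 12, 17]
23 → extends → [4, 10, 12, 17, 23]
17 → replaces 23 → [4, 10, 12, 17, 17]
Five tails, so the longest non-decreasing subsequence has length 5 (e.g. 9, 11, 12, 17, 23).

5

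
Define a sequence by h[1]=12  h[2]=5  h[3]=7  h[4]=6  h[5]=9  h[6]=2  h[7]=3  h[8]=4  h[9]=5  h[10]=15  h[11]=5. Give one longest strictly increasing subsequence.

Patience tails give the LIS length; then backtrack through the dp parents:
12 → extends → [12]
5 → replaces 12 → [5]
7 → extends → [5, 7]
6 → replaces 7 → [5, 6]
9 → extends → [5, 6, 9]
2 → replaces 5 → [2, 6, 9]
3 → replaces 6 → [2, 3, 9]
4 → replaces 9 → [2, 3, 4]
5 → extends → [2, 3, 4, 5]
15 → extends → [2, 3, 4, 5, 15]
5 → already a tail → [2, 3, 4, 5, 15]
Length 5; one witness is 2, 3, 4, 5, 15.

2, 3, 4, 5, 15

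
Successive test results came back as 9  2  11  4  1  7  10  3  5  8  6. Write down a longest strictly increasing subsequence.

2, 4, 7, 10

Patience tails give the LIS length; then backtrack through the dp parents:
9 → extends → [9]
2 → replaces 9 → [2]
11 → extends → [2, 11]
4 → replaces 11 → [2, 4]
1 → replaces 2 → [1, 4]
7 → extends → [1, 4, 7]
10 → extends → [1, 4, 7, 10]
3 → replaces 4 → [1, 3, 7, 10]
5 → replaces 7 → [1, 3, 5, 10]
8 → replaces 10 → [1, 3, 5, 8]
6 → replaces 8 → [1, 3, 5, 6]
Length 4; one witness is 2, 4, 7, 10.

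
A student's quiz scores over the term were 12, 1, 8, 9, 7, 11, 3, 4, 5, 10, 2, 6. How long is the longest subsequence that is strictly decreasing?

5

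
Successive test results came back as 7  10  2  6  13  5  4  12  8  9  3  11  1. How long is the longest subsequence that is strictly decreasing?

Negate each value so 'decreasing' becomes 'increasing', then run patience tails on the negated sequence:
-7 → extends → [-7]
-10 → replaces -7 → [-10]
-2 → extends → [-10, -2]
-6 → replaces -2 → [-10, -6]
-13 → replaces -10 → [-13, -6]
-5 → extends → [-13, -6, -5]
-4 → extends → [-13, -6, -5, -4]
-12 → replaces -6 → [-13, -12, -5, -4]
-8 → replaces -5 → [-13, -12, -8, -4]
-9 → replaces -8 → [-13, -12, -9, -4]
-3 → extends → [-13, -12, -9, -4, -3]
-11 → replaces -9 → [-13, -12, -11, -4, -3]
-1 → extends → [-13, -12, -11, -4, -3, -1]
Six tails, so the longest strictly decreasing subsequence of the original has length 6.

6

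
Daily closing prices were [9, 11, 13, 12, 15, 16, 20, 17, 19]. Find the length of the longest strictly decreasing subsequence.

2

Negate each value so 'decreasing' becomes 'increasing', then run patience tails on the negated sequence:
-9 → extends → [-9]
-11 → replaces -9 → [-11]
-13 → replaces -11 → [-13]
-12 → extends → [-13, -12]
-15 → replaces -13 → [-15, -12]
-16 → replaces -15 → [-16, -12]
-20 → replaces -16 → [-20, -12]
-17 → replaces -12 → [-20, -17]
-19 → replaces -17 → [-20, -19]
Two tails, so the longest strictly decreasing subsequence of the original has length 2.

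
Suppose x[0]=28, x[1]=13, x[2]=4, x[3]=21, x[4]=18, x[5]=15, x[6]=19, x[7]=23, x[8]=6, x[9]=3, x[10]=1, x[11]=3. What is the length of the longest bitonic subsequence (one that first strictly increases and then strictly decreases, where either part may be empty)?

7

inc[i] = longest strictly increasing subsequence ending at i; dec[i] = longest strictly decreasing subsequence starting at i:
i:      0  1  2  3  4  5  6  7  8  9 10 11
x[i]:  28 13  4 21 18 15 19 23  6  3  1  3
inc:    1  1  1  2  2  2  3  4  2  1  1  2
dec:    7  4  3  6  5  4  4  4  3  2  1  1
Best peak at i=0 (value 28): inc=1, dec=7, length 1+7−1 = 7.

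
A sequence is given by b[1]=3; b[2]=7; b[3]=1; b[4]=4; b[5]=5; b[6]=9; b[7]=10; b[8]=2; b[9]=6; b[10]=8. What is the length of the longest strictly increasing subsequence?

5

Track the smallest tail for each achievable length (strict):
3 → extends → [3]
7 → extends → [3, 7]
1 → replaces 3 → [1, 7]
4 → replaces 7 → [1, 4]
5 → extends → [1, 4, 5]
9 → extends → [1, 4, 5, 9]
10 → extends → [1, 4, 5, 9, 10]
2 → replaces 4 → [1, 2, 5, 9, 10]
6 → replaces 9 → [1, 2, 5, 6, 10]
8 → replaces 10 → [1, 2, 5, 6, 8]
Five tails, so the longest strictly increasing subsequence has length 5 (e.g. 3, 4, 5, 9, 10).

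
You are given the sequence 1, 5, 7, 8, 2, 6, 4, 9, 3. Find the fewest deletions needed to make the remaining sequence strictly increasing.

Fewest deletions = n − (longest strictly increasing subsequence).
i:     1 2 3 4 5 6 7 8 9
a[i]:  1 5 7 8 2 6 4 9 3
dp:    1 2 3 4 2 3 3 5 3
max dp = 5, so deletions = 9 − 5 = 4.

4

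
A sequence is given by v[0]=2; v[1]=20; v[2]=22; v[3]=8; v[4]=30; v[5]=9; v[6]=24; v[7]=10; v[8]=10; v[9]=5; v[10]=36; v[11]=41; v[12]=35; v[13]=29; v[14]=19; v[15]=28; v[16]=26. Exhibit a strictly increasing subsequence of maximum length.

Patience tails give the LIS length; then backtrack through the dp parents:
2 → extends → [2]
20 → extends → [2, 20]
22 → extends → [2, 20, 22]
8 → replaces 20 → [2, 8, 22]
30 → extends → [2, 8, 22, 30]
9 → replaces 22 → [2, 8, 9, 30]
24 → replaces 30 → [2, 8, 9, 24]
10 → replaces 24 → [2, 8, 9, 10]
10 → already a tail → [2, 8, 9, 10]
5 → replaces 8 → [2, 5, 9, 10]
36 → extends → [2, 5, 9, 10, 36]
41 → extends → [2, 5, 9, 10, 36, 41]
35 → replaces 36 → [2, 5, 9, 10, 35, 41]
29 → replaces 35 → [2, 5, 9, 10, 29, 41]
19 → replaces 29 → [2, 5, 9, 10, 19, 41]
28 → replaces 41 → [2, 5, 9, 10, 19, 28]
26 → replaces 28 → [2, 5, 9, 10, 19, 26]
Length 6; one witness is 2, 20, 22, 30, 36, 41.

2, 20, 22, 30, 36, 41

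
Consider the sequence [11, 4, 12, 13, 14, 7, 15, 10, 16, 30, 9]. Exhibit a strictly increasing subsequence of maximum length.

Patience tails give the LIS length; then backtrack through the dp parents:
11 → extends → [11]
4 → replaces 11 → [4]
12 → extends → [4, 12]
13 → extends → [4, 12, 13]
14 → extends → [4, 12, 13, 14]
7 → replaces 12 → [4, 7, 13, 14]
15 → extends → [4, 7, 13, 14, 15]
10 → replaces 13 → [4, 7, 10, 14, 15]
16 → extends → [4, 7, 10, 14, 15, 16]
30 → extends → [4, 7, 10, 14, 15, 16, 30]
9 → replaces 10 → [4, 7, 9, 14, 15, 16, 30]
Length 7; one witness is 11, 12, 13, 14, 15, 16, 30.

11, 12, 13, 14, 15, 16, 30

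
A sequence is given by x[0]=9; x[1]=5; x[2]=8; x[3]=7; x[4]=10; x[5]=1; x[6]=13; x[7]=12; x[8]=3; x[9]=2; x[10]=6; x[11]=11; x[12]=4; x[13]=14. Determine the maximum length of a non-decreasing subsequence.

5

Track the smallest tail for each achievable length (allowing ties):
9 → extends → [9]
5 → replaces 9 → [5]
8 → extends → [5, 8]
7 → replaces 8 → [5, 7]
10 → extends → [5, 7, 10]
1 → replaces 5 → [1, 7, 10]
13 → extends → [1, 7, 10, 13]
12 → replaces 13 → [1, 7, 10, 12]
3 → replaces 7 → [1, 3, 10, 12]
2 → replaces 3 → [1, 2, 10, 12]
6 → replaces 10 → [1, 2, 6, 12]
11 → replaces 12 → [1, 2, 6, 11]
4 → replaces 6 → [1, 2, 4, 11]
14 → extends → [1, 2, 4, 11, 14]
Five tails, so the longest non-decreasing subsequence has length 5 (e.g. 5, 8, 10, 13, 14).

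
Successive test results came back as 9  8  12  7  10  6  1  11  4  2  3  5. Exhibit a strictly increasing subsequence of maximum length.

Patience tails give the LIS length; then backtrack through the dp parents:
9 → extends → [9]
8 → replaces 9 → [8]
12 → extends → [8, 12]
7 → replaces 8 → [7, 12]
10 → replaces 12 → [7, 10]
6 → replaces 7 → [6, 10]
1 → replaces 6 → [1, 10]
11 → extends → [1, 10, 11]
4 → replaces 10 → [1, 4, 11]
2 → replaces 4 → [1, 2, 11]
3 → replaces 11 → [1, 2, 3]
5 → extends → [1, 2, 3, 5]
Length 4; one witness is 1, 2, 3, 5.

1, 2, 3, 5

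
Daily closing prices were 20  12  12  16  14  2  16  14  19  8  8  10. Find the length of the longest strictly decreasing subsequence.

4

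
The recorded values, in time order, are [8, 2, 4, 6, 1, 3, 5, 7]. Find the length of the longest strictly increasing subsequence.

4

Let dp[i] be the length of the longest such subsequence ending at index i:
i:     1 2 3 4 5 6 7 8
a[i]:  8 2 4 6 1 3 5 7
dp:    1 1 2 3 1 2 3 4
Maximum dp value is 4.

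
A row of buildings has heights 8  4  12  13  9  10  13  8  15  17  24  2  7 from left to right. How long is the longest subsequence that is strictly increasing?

Track the smallest tail for each achievable length (strict):
8 → extends → [8]
4 → replaces 8 → [4]
12 → extends → [4, 12]
13 → extends → [4, 12, 13]
9 → replaces 12 → [4, 9, 13]
10 → replaces 13 → [4, 9, 10]
13 → extends → [4, 9, 10, 13]
8 → replaces 9 → [4, 8, 10, 13]
15 → extends → [4, 8, 10, 13, 15]
17 → extends → [4, 8, 10, 13, 15, 17]
24 → extends → [4, 8, 10, 13, 15, 17, 24]
2 → replaces 4 → [2, 8, 10, 13, 15, 17, 24]
7 → replaces 8 → [2, 7, 10, 13, 15, 17, 24]
Seven tails, so the longest strictly increasing subsequence has length 7 (e.g. 8, 9, 10, 13, 15, 17, 24).

7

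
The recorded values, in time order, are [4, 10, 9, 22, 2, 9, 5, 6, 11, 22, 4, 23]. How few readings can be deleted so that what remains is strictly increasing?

Fewest deletions = n − (longest strictly increasing subsequence).
Patience tails:
4 → extends → [4]
10 → extends → [4, 10]
9 → replaces 10 → [4, 9]
22 → extends → [4, 9, 22]
2 → replaces 4 → [2, 9, 22]
9 → already a tail → [2, 9, 22]
5 → replaces 9 → [2, 5, 22]
6 → replaces 22 → [2, 5, 6]
11 → extends → [2, 5, 6, 11]
22 → extends → [2, 5, 6, 11, 22]
4 → replaces 5 → [2, 4, 6, 11, 22]
23 → extends → [2, 4, 6, 11, 22, 23]
Longest strictly increasing subsequence has length 6, so deletions = 12 − 6 = 6.

6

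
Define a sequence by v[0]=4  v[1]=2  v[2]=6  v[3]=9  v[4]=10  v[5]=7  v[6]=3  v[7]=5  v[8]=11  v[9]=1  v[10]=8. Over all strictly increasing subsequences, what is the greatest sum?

Let S[i] be the best sum of a strictly increasing subsequence ending at i:
i:      0  1  2  3  4  5  6  7  8  9 10
v[i]:   4  2  6  9 10  7  3  5 11  1  8
S:      4  2 10 19 29 17  5 10 40  1 25
Maximum is 40 (e.g. 4 + 6 + 9 + 10 + 11).

40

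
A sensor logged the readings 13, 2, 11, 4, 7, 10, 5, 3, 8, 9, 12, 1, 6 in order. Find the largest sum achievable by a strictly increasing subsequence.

42

Let S[i] be the best sum of a strictly increasing subsequence ending at i:
i:      1  2  3  4  5  6  7  8  9 10 11 12 13
a[i]:  13  2 11  4  7 10  5  3  8  9 12  1  6
S:     13  2 13  6 13 23 11  5 21 30 42  1 17
Maximum is 42 (e.g. 2 + 4 + 7 + 8 + 9 + 12).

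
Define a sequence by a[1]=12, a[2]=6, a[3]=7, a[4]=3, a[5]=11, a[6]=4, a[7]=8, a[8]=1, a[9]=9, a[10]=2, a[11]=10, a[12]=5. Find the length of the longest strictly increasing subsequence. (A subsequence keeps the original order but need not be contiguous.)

5

Track the smallest tail for each achievable length (strict):
12 → extends → [12]
6 → replaces 12 → [6]
7 → extends → [6, 7]
3 → replaces 6 → [3, 7]
11 → extends → [3, 7, 11]
4 → replaces 7 → [3, 4, 11]
8 → replaces 11 → [3, 4, 8]
1 → replaces 3 → [1, 4, 8]
9 → extends → [1, 4, 8, 9]
2 → replaces 4 → [1, 2, 8, 9]
10 → extends → [1, 2, 8, 9, 10]
5 → replaces 8 → [1, 2, 5, 9, 10]
Five tails, so the longest strictly increasing subsequence has length 5 (e.g. 6, 7, 8, 9, 10).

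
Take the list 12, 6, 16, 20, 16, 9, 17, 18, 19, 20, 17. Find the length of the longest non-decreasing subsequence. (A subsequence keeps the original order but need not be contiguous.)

7

Track the smallest tail for each achievable length (allowing ties):
12 → extends → [12]
6 → replaces 12 → [6]
16 → extends → [6, 16]
20 → extends → [6, 16, 20]
16 → replaces 20 → [6, 16, 16]
9 → replaces 16 → [6, 9, 16]
17 → extends → [6, 9, 16, 17]
18 → extends → [6, 9, 16, 17, 18]
19 → extends → [6, 9, 16, 17, 18, 19]
20 → extends → [6, 9, 16, 17, 18, 19, 20]
17 → replaces 18 → [6, 9, 16, 17, 17, 19, 20]
Seven tails, so the longest non-decreasing subsequence has length 7 (e.g. 12, 16, 16, 17, 18, 19, 20).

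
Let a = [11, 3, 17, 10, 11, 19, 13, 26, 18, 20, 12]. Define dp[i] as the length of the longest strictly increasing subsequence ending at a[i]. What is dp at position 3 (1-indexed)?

2

dp[i] = 1 + max{dp[j] : j<i, a[j]<a[i]} (or 1 if no such j):
i:      1  2  3  4  5  6  7  8  9 10 11
a[i]:  11  3 17 10 11 19 13 26 18 20 12
dp:     1  1  2  2  3  4  4  5  5  6  4
At index 3 the value is 2.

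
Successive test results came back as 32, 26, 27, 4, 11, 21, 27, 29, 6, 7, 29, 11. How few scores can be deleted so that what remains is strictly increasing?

7

Fewest deletions = n − (longest strictly increasing subsequence).
Patience tails:
32 → extends → [32]
26 → replaces 32 → [26]
27 → extends → [26, 27]
4 → replaces 26 → [4, 27]
11 → replaces 27 → [4, 11]
21 → extends → [4, 11, 21]
27 → extends → [4, 11, 21, 27]
29 → extends → [4, 11, 21, 27, 29]
6 → replaces 11 → [4, 6, 21, 27, 29]
7 → replaces 21 → [4, 6, 7, 27, 29]
29 → already a tail → [4, 6, 7, 27, 29]
11 → replaces 27 → [4, 6, 7, 11, 29]
Longest strictly increasing subsequence has length 5, so deletions = 12 − 5 = 7.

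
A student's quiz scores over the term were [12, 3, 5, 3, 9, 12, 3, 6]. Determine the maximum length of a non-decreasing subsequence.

Track the smallest tail for each achievable length (allowing ties):
12 → extends → [12]
3 → replaces 12 → [3]
5 → extends → [3, 5]
3 → replaces 5 → [3, 3]
9 → extends → [3, 3, 9]
12 → extends → [3, 3, 9, 12]
3 → replaces 9 → [3, 3, 3, 12]
6 → replaces 12 → [3, 3, 3, 6]
Four tails, so the longest non-decreasing subsequence has length 4 (e.g. 3, 5, 9, 12).

4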